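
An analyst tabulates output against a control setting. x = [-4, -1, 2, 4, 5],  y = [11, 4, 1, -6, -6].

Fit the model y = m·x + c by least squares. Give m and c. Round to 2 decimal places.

m = -1.91, c = 3.09

Entries of MᵀM: Σx·x = 62, Σx = 6, Σ1 = 5.
Right-hand side: Σx·y = -100, Σy = 4.
Normal equations: [[62, 6]; [6, 5]]·[m, c]ᵀ = [-100, 4]ᵀ.
Determinant 62·5 − 6² = 274.
m = ((-100)·5 − 6·4)/274 = -262/137; c = (62·4 − 6·(-100))/274 = 424/137.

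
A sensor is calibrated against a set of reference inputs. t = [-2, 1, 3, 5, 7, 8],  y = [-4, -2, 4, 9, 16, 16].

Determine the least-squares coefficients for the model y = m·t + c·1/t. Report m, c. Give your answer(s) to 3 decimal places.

Entries of MᵀM: Σt·t = 152, Σt·1/t = 6, Σ1/t·1/t = 1014049/705600.
And Σt·y = 303, Σ1/t·y = 779/105.
MᵀM·[m, c]ᵀ = Mᵀy becomes [[152, 6]; [6, 1014049/705600]]·[m, c]ᵀ = [303, 779/105]ᵀ.
Eliminating c: (1014049/705600)·(row 1) − 6·(row 2) gives (16091731/88200)·m = (1014049/705600)·303 − 6·(779/105) = 91949189/235200, so m = 275847567/128733848.
Then c = ((779/105) − 6·(275847567/128733848))/(1014049/705600) = -60884880/16091731.

m = 2.143, c = -3.784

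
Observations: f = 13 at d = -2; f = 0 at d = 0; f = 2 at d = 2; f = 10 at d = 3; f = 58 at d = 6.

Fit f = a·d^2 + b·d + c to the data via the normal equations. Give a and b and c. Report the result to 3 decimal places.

a = 2.075, b = -2.709, c = -0.520

From the data, Σd^2·d^2 = 1409, Σd^2·d = 243, Σd^2 = 53, Σd·d = 53, Σd = 9, Σ1 = 5.
Right-hand side: Σd^2·f = 2238, Σd·f = 356, Σf = 83.
Normal equations: [[1409, 243, 53]; [243, 53, 9]; [53, 9, 5]]·[a, b, c]ᵀ = [2238, 356, 83]ᵀ.
Solving the 3×3 system (Gaussian elimination) gives a = 1133/546, b = -493/182, c = -142/273.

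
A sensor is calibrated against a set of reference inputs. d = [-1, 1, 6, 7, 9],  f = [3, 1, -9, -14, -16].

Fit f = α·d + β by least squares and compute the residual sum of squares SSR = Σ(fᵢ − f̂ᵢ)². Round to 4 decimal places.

Compute the Gram sums: Σd·d = 168, Σd = 22, Σ1 = 5.
Moment sums: Σd·f = -298, Σf = -35.
So MᵀM·[α, β]ᵀ = Mᵀf: [[168, 22]; [22, 5]]·[α, β]ᵀ = [-298, -35]ᵀ.
Δ = 168·5 − 22² = 356.
α = ((-298)·5 − 22·(-35))/356 = -180/89; β = (168·(-35) − 22·(-298))/356 = 169/89.
Residuals: -82/89, 100/89, 110/89, -155/89, 27/89; SSR = 602/89.

SSR = 6.7640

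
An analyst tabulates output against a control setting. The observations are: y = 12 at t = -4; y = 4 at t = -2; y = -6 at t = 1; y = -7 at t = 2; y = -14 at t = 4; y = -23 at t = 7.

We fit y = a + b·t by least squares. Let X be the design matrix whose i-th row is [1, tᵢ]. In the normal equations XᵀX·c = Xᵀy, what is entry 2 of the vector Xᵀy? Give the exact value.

-293

Entry 2 ↔ basis t, so (Xᵀy)_{2} = Σᵢ (t)·yᵢ = (-4)·(12) + (-2)·(4) + (1)·(-6) + (2)·(-7) + (4)·(-14) + (7)·(-23) = -293.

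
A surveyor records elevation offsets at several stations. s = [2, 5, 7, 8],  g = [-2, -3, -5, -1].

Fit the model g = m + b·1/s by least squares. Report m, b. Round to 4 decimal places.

m = -3.3357, b = 2.4206

The normal equations are: 4·m + (271/280)·b = -11;  (271/280)·m + (25561/78400)·b = -683/280.
(Σ1 = 4, Σ1/s = 271/280, Σ1/s·1/s = 25561/78400, Σg = -11, Σ1/s·g = -683/280.)
det = 4·(25561/78400) − (271/280)² = 28803/78400.
m = ((-11)·(25561/78400) − (271/280)·(-683/280))/(28803/78400) = -32026/9601; b = (4·(-683/280) − (271/280)·(-11))/(28803/78400) = 23240/9601.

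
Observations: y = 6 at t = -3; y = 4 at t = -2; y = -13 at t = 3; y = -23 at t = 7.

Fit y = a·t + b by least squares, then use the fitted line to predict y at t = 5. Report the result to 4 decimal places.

ŷ = -17.7066

Normal-equation sums: Σt·t = 71, Σt = 5, Σ1 = 4.
For Aᵀy: Σt·y = -226, Σy = -26.
Eliminating b: 4·(row 1) − 5·(row 2) gives 259·a = 4·(-226) − 5·(-26) = -774, so a = -774/259.
Then b = ((-26) − 5·(-774/259))/4 = -716/259.
At t = 5: ŷ = (-774/259)·(5) + (-716/259)·(1) = -4586/259.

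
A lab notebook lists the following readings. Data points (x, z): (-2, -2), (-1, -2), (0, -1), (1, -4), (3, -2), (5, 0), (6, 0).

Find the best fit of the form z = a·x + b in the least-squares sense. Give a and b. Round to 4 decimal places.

Compute the Gram sums: Σx·x = 76, Σx = 12, Σ1 = 7.
Moment sums: Σx·z = -4, Σz = -11.
MᵀM·[a, b]ᵀ = Mᵀz becomes [[76, 12]; [12, 7]]·[a, b]ᵀ = [-4, -11]ᵀ.
Determinant 76·7 − 12² = 388.
a = ((-4)·7 − 12·(-11))/388 = 26/97; b = (76·(-11) − 12·(-4))/388 = -197/97.

a = 0.2680, b = -2.0309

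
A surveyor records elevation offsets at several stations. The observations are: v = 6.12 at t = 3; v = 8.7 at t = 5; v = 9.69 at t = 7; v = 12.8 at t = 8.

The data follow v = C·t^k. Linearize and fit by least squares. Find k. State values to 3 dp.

With ln vᵢ as the transformed response and ln tᵢ as the regressor:
XᵀX = [[11.9079, 6.7334]; [6.7334, 4]], rhs = [15.1927, 8.7954]ᵀ  (here Σln t = 6.7334, Σ(ln t)² = 11.9079, Σln v = 8.7954, Σln t·ln v = 15.1927).
Δ = 11.9079·4 − (6.7334)² = 2.2928; k = (15.1927·4 − 6.7334·8.7954)/2.2928 = 0.67502, ln C = (11.9079·8.7954 − 6.7334·15.1927)/2.2928 = 1.06257.

k = 0.675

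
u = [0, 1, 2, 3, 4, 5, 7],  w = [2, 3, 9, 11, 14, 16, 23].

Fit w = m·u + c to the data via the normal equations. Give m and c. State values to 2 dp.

Sums needed: Σu·u = 104, Σu = 22, Σ1 = 7.
For Mᵀw: Σu·w = 351, Σw = 78.
Normal equations: [[104, 22]; [22, 7]]·[m, c]ᵀ = [351, 78]ᵀ.
Eliminating c: 7·(row 1) − 22·(row 2) gives 244·m = 7·351 − 22·78 = 741, so m = 741/244.
Then c = (78 − 22·(741/244))/7 = 195/122.

m = 3.04, c = 1.60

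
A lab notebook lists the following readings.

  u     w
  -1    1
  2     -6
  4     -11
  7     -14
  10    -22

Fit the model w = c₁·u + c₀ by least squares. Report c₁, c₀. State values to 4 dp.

Sums needed: Σu·u = 170, Σu = 22, Σ1 = 5.
For Xᵀw: Σu·w = -375, Σw = -52.
So XᵀX·[c₁, c₀]ᵀ = Xᵀw: [[170, 22]; [22, 5]]·[c₁, c₀]ᵀ = [-375, -52]ᵀ.
det = 170·5 − 22² = 366.
c₁ = ((-375)·5 − 22·(-52))/366 = -731/366; c₀ = (170·(-52) − 22·(-375))/366 = -295/183.

c₁ = -1.9973, c₀ = -1.6120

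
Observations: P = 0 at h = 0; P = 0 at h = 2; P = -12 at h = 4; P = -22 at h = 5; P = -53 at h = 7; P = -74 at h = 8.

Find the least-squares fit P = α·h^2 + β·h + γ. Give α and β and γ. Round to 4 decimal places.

α = -1.5771, β = 3.4411, γ = -0.2138

Setting ∂/∂α … = 0 gives: 7394·α + 1052·β + 158·γ = -8075;  1052·α + 158·β + 26·γ = -1121;  158·α + 26·β + 6·γ = -161.
Row-reducing yields α = -4591/2911, β = 10017/2911, γ = -1245/5822.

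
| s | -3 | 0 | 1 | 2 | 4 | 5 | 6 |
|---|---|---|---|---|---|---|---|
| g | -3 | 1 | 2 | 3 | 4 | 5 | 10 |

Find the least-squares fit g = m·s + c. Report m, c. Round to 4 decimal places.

m = 1.2039, c = 0.5631

With design matrix M, MᵀM = [[91, 15]; [15, 7]] and Mᵀg = [118, 22]ᵀ.
Eliminating c: 7·(row 1) − 15·(row 2) gives 412·m = 7·118 − 15·22 = 496, so m = 124/103.
Then c = (22 − 15·(124/103))/7 = 58/103.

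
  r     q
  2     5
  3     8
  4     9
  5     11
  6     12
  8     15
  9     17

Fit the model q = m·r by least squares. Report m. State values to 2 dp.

Entries of XᵀX: Σr·r = 235.
Moment sums: Σr·q = 470.
Hence m = 470 / 235 ≈ 2.

m = 2.00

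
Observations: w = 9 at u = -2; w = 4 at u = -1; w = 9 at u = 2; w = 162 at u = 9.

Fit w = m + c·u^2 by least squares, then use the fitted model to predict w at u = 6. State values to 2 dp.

ŵ = 72.76

Entries of XᵀX: Σ1 = 4, Σu^2 = 90, Σu^2·u^2 = 6594.
Right-hand side: Σw = 184, Σu^2·w = 13198.
So XᵀX·[m, c]ᵀ = Xᵀw: [[4, 90]; [90, 6594]]·[m, c]ᵀ = [184, 13198]ᵀ.
Eliminating c: 6594·(row 1) − 90·(row 2) gives 18276·m = 6594·184 − 90·13198 = 25476, so m = 2123/1523.
Then c = (13198 − 90·(2123/1523))/6594 = 9058/4569.
At u = 6: ŵ = (2123/1523)·(1) + (9058/4569)·(36) = 110819/1523.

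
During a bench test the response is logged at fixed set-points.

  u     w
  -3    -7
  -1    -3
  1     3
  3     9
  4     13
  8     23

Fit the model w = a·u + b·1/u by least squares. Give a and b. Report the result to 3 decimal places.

Compute the Gram sums: Σu·u = 100, Σu·1/u = 6, Σ1/u·1/u = 1325/576.
For Aᵀw: Σu·w = 290, Σ1/u·w = 419/24.
Normal equations: [[100, 6]; [6, 1325/576]]·[a, b]ᵀ = [290, 419/24]ᵀ.
Eliminating b: (1325/576)·(row 1) − 6·(row 2) gives (27941/144)·a = (1325/576)·290 − 6·(419/24) = 161957/288, so a = 161957/55882.
Then b = ((419/24) − 6·(161957/55882))/(1325/576) = 840/27941.

a = 2.898, b = 0.030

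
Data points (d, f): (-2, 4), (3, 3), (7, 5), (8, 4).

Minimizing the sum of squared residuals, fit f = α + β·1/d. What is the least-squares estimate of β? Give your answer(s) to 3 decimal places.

β = -0.483

Normal-equation sums: Σ1 = 4, Σ1/d = 17/168, Σ1/d·1/d = 11209/28224.
Right-hand side: Σf = 16, Σ1/d·f = 3/14.
XᵀX·[α, β]ᵀ = Xᵀf becomes [[4, 17/168]; [17/168, 11209/28224]]·[α, β]ᵀ = [16, 3/14]ᵀ.
Eliminating β: (11209/28224)·(row 1) − (17/168)·(row 2) gives (14849/9408)·α = (11209/28224)·16 − (17/168)·(3/14) = 44683/7056, so α = 178732/44547.
Then β = ((3/14) − (17/168)·(178732/44547))/(11209/28224) = -7168/14849.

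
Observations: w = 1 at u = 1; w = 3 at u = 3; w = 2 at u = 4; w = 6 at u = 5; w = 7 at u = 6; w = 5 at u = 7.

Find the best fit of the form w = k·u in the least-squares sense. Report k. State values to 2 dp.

With design matrix A, AᵀA = [[136]] and Aᵀw = [125]ᵀ.
Hence k = 125 / 136 ≈ 0.919118.

k = 0.92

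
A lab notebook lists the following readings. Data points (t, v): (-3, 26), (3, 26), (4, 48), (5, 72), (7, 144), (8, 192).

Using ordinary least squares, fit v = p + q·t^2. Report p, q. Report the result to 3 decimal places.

p = -1.216, q = 2.996

Compute the Gram sums: Σ1 = 6, Σt^2 = 172, Σt^2·t^2 = 7540.
And Σv = 508, Σt^2·v = 22380.
Normal equations: [[6, 172]; [172, 7540]]·[p, q]ᵀ = [508, 22380]ᵀ.
Eliminating q: 7540·(row 1) − 172·(row 2) gives 15656·p = 7540·508 − 172·22380 = -19040, so p = -2380/1957.
Then q = (22380 − 172·(-2380/1957))/7540 = 5863/1957.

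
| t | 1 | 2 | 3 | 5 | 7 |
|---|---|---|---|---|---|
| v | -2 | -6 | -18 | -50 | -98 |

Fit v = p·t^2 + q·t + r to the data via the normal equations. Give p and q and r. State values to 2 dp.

The normal equations are: 3124·p + 504·q + 88·r = -6240;  504·p + 88·q + 18·r = -1004;  88·p + 18·q + 5·r = -174.
Row-reducing yields p = -948/469, q = 16/469, r = 306/469.

p = -2.02, q = 0.03, r = 0.65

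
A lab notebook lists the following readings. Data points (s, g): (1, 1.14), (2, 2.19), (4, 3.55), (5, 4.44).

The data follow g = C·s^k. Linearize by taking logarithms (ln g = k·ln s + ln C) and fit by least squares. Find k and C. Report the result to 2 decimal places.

k = 0.82, C = 1.17

With ln gᵢ as the transformed response and ln sᵢ as the regressor:
Σln s = 3.6889, Σ(ln s)² = 4.9926, Σln g = 3.6725, Σln s·ln g = 4.6988.
Equations: 4.9926·k + 3.6889·ln C = 4.6988;  3.6889·k + 4·ln C = 3.6725.
Slope k = (n·Σln s·ln g − Σln s·Σln g)/(n·Σ(ln s)² − (Σln s)²) = (4·4.6988 − 3.6889·3.6725)/6.3624 = 0.82482; ln C = (Σln g − k·Σln s)/n = 0.15747, so C = exp(0.15747) = 1.17054.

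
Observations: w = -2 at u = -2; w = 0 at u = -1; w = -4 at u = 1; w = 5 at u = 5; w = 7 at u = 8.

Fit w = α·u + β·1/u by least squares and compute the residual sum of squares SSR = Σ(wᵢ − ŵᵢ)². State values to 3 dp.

Forming AᵀA = [[95, 5]; [5, 3689/1600]] and Aᵀw = [81, -9/8]ᵀ gives AᵀA·[α, β]ᵀ = Aᵀw.
Determinant 95·(3689/1600) − 5² = 62091/320.
α = (81·(3689/1600) − 5·(-9/8))/(62091/320) = 34201/34495; β = (95·(-9/8) − 5·81)/(62091/320) = -18200/6899.
Residuals: -46088/34495, -56799/34495, -81181/34495, 3934/6899, -20768/34495; SSR = 369874/34495.

SSR = 10.723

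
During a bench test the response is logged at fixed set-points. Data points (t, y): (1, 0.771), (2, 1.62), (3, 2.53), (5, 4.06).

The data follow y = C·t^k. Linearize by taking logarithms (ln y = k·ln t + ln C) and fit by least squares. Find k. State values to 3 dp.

k = 1.039

Taking logs, ln y = k·ln t + ln C, so regress ln y on ln t.
AᵀA = [[4.2777, 3.4012]; [3.4012, 4]], rhs = [3.6093, 2.5518]ᵀ  (here Σln t = 3.4012, Σ(ln t)² = 4.2777, Σln y = 2.5518, Σln t·ln y = 3.6093).
Solving (det = 5.5426): k = 1.03886, ln C = -0.24540.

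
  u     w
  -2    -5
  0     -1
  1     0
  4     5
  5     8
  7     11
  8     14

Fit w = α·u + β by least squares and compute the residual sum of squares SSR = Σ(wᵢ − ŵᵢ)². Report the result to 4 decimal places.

Compute the Gram sums: Σu·u = 159, Σu = 23, Σ1 = 7.
Moment sums: Σu·w = 259, Σw = 32.
det = 159·7 − 23² = 584.
α = (259·7 − 23·32)/584 = 1077/584; β = (159·32 − 23·259)/584 = -869/584.
Residuals: 103/584, 285/584, -26/73, -519/584, 39/146, -123/292, 429/584; SSR = 1153/584.

SSR = 1.9743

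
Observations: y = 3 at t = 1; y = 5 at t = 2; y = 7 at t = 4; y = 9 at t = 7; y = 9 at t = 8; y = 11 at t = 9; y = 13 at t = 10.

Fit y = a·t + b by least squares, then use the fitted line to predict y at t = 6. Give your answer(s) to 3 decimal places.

ŷ = 8.279

Compute the Gram sums: Σt·t = 315, Σt = 41, Σ1 = 7.
Right-hand side: Σt·y = 405, Σy = 57.
So XᵀX·[a, b]ᵀ = Xᵀy: [[315, 41]; [41, 7]]·[a, b]ᵀ = [405, 57]ᵀ.
Eliminating b: 7·(row 1) − 41·(row 2) gives 524·a = 7·405 − 41·57 = 498, so a = 249/262.
Then b = (57 − 41·(249/262))/7 = 675/262.
At t = 6: ŷ = (249/262)·(6) + (675/262)·(1) = 2169/262.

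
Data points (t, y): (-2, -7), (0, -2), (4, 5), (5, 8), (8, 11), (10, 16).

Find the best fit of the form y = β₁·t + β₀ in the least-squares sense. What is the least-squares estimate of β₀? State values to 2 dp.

β₀ = -2.50

Forming XᵀX = [[209, 25]; [25, 6]] and Xᵀy = [322, 31]ᵀ gives XᵀX·[β₁, β₀]ᵀ = Xᵀy.
Eliminating β₀: 6·(row 1) − 25·(row 2) gives 629·β₁ = 6·322 − 25·31 = 1157, so β₁ = 1157/629.
Then β₀ = (31 − 25·(1157/629))/6 = -1571/629.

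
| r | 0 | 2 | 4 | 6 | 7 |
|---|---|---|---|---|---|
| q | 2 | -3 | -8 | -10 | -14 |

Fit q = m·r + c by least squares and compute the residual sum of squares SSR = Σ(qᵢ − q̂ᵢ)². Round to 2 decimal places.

Entries of MᵀM: Σr·r = 105, Σr = 19, Σ1 = 5.
And Σr·q = -196, Σq = -33.
MᵀM·[m, c]ᵀ = Mᵀq becomes [[105, 19]; [19, 5]]·[m, c]ᵀ = [-196, -33]ᵀ.
det = 105·5 − 19² = 164.
m = ((-196)·5 − 19·(-33))/164 = -353/164; c = (105·(-33) − 19·(-196))/164 = 259/164.
Residuals: 69/164, -45/164, -159/164, 219/164, -21/41; SSR = 531/164.

SSR = 3.24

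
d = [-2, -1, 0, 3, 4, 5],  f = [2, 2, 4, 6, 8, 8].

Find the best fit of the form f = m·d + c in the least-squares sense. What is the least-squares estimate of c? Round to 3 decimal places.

c = 3.590

Normal-equation sums: Σd·d = 55, Σd = 9, Σ1 = 6.
And Σd·f = 84, Σf = 30.
Normal equations: [[55, 9]; [9, 6]]·[m, c]ᵀ = [84, 30]ᵀ.
det = 55·6 − 9² = 249.
m = (84·6 − 9·30)/249 = 78/83; c = (55·30 − 9·84)/249 = 298/83.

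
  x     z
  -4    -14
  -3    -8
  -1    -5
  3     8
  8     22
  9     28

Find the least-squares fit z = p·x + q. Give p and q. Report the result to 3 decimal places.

p = 3.045, q = -0.923

Normal-equation sums: Σx·x = 180, Σx = 12, Σ1 = 6.
Moment sums: Σx·z = 537, Σz = 31.
Determinant 180·6 − 12² = 936.
p = (537·6 − 12·31)/936 = 475/156; q = (180·31 − 12·537)/936 = -12/13.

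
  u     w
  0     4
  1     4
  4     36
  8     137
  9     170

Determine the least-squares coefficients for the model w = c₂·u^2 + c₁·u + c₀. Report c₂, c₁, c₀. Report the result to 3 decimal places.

From the data, Σu^2·u^2 = 10914, Σu^2·u = 1306, Σu^2 = 162, Σu·u = 162, Σu = 22, Σ1 = 5.
Moment sums: Σu^2·w = 23118, Σu·w = 2774, Σw = 351.
XᵀX·[c₂, c₁, c₀]ᵀ = Xᵀw becomes [[10914, 1306, 162]; [1306, 162, 22]; [162, 22, 5]]·[c₂, c₁, c₀]ᵀ = [23118, 2774, 351]ᵀ.
Solving the 3×3 system (Gaussian elimination) gives c₂ = 22759/10928, c₁ = -975/10928, c₀ = 8511/2732.

c₂ = 2.083, c₁ = -0.089, c₀ = 3.115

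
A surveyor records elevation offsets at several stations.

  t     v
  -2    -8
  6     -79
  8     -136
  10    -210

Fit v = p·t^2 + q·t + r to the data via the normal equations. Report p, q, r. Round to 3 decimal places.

p = -1.993, q = -0.872, r = -1.785

Sums needed: Σt^2·t^2 = 15408, Σt^2·t = 1720, Σt^2 = 204, Σt·t = 204, Σt = 22, Σ1 = 4.
For Xᵀv: Σt^2·v = -32580, Σt·v = -3646, Σv = -433.
Solving the 3×3 system (Gaussian elimination) gives p = -14385/7216, q = -3147/3608, r = -805/451.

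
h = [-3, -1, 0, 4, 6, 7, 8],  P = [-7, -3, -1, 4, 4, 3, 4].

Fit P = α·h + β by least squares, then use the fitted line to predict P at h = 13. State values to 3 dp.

Forming AᵀA = [[175, 21]; [21, 7]] and AᵀP = [117, 4]ᵀ gives AᵀA·[α, β]ᵀ = AᵀP.
Determinant 175·7 − 21² = 784.
α = (117·7 − 21·4)/784 = 15/16; β = (175·4 − 21·117)/784 = -251/112.
At h = 13: P̂ = (15/16)·(13) + (-251/112)·(1) = 557/56.

P̂ = 9.946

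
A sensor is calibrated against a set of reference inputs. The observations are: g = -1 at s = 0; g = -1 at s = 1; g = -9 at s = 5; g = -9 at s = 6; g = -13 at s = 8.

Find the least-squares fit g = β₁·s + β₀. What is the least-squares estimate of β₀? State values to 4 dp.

With design matrix A, AᵀA = [[126, 20]; [20, 5]] and Aᵀg = [-204, -33]ᵀ.
Δ = 126·5 − 20² = 230.
β₁ = ((-204)·5 − 20·(-33))/230 = -36/23; β₀ = (126·(-33) − 20·(-204))/230 = -39/115.

β₀ = -0.3391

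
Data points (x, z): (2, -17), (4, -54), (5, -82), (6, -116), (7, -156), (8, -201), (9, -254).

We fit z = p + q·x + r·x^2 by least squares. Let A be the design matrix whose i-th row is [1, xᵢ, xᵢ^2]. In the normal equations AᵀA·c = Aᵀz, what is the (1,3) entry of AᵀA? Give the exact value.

275

Row 1 ↔ basis 1, column 3 ↔ basis x^2, so (AᵀA)_{1,3} = Σᵢ x^2 = (1)·(4) + (1)·(16) + (1)·(25) + (1)·(36) + (1)·(49) + (1)·(64) + (1)·(81) = 275.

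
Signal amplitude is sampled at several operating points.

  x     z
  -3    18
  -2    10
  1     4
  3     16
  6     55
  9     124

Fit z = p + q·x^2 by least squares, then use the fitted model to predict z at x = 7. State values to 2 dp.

With design matrix A, AᵀA = [[6, 140]; [140, 8036]] and Aᵀz = [227, 12374]ᵀ.
Determinant 6·8036 − 140² = 28616.
p = (227·8036 − 140·12374)/28616 = 3279/1022; q = (6·12374 − 140·227)/28616 = 5308/3577.
At x = 7: ẑ = (3279/1022)·(1) + (5308/3577)·(49) = 77591/1022.

ẑ = 75.92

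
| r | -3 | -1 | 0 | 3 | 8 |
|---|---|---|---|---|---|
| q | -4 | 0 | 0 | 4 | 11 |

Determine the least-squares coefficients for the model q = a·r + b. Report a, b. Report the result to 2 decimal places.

The normal equations are: 83·a + 7·b = 112;  7·a + 5·b = 11.
(Σr·r = 83, Σr = 7, Σ1 = 5, Σr·q = 112, Σq = 11.)
det = 83·5 − 7² = 366.
a = (112·5 − 7·11)/366 = 161/122; b = (83·11 − 7·112)/366 = 43/122.

a = 1.32, b = 0.35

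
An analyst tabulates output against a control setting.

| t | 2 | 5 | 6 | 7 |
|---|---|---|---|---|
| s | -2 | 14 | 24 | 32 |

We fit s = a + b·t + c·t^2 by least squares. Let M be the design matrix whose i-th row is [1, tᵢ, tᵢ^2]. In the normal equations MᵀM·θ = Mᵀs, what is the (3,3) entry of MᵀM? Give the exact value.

Row 3 ↔ basis t^2, column 3 ↔ basis t^2, so (MᵀM)_{3,3} = Σᵢ (t^2)·(t^2) = (4)·(4) + (25)·(25) + (36)·(36) + (49)·(49) = 4338.

4338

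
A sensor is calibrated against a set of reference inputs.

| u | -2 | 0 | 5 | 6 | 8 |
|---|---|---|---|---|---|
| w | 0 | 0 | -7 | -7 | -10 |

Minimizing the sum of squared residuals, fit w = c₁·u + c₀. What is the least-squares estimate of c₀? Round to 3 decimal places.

c₀ = -1.199

Sums needed: Σu·u = 129, Σu = 17, Σ1 = 5.
For Xᵀw: Σu·w = -157, Σw = -24.
XᵀX·[c₁, c₀]ᵀ = Xᵀw becomes [[129, 17]; [17, 5]]·[c₁, c₀]ᵀ = [-157, -24]ᵀ.
Δ = 129·5 − 17² = 356.
c₁ = ((-157)·5 − 17·(-24))/356 = -377/356; c₀ = (129·(-24) − 17·(-157))/356 = -427/356.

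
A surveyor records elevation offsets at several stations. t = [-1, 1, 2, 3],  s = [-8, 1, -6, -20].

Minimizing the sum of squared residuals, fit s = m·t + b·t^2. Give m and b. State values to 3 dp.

m = 4.415, b = -3.692

Normal-equation sums: Σt·t = 15, Σt·t^2 = 35, Σt^2·t^2 = 99.
And Σt·s = -63, Σt^2·s = -211.
Determinant 15·99 − 35² = 260.
m = ((-63)·99 − 35·(-211))/260 = 287/65; b = (15·(-211) − 35·(-63))/260 = -48/13.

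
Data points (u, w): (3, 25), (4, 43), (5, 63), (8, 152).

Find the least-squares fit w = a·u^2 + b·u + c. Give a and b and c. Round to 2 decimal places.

a = 2.08, b = 2.45, c = -0.80

Setting ∂/∂a … = 0 gives: 5058·a + 728·b + 114·c = 12216;  728·a + 114·b + 20·c = 1778;  114·a + 20·b + 4·c = 283.
Solving the 3×3 system (Gaussian elimination) gives a = 753/362, b = 444/181, c = -289/362.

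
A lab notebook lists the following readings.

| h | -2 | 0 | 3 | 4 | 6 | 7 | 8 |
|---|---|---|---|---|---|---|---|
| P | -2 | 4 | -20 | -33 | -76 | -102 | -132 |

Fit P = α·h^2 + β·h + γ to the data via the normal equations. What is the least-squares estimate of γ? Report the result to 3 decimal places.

γ = 3.041

Normal-equation sums: Σh^2·h^2 = 8146, Σh^2·h = 1154, Σh^2 = 178, Σh·h = 178, Σh = 26, Σ1 = 7.
For MᵀP: Σh^2·P = -16898, Σh·P = -2414, ΣP = -361.
Normal equations: [[8146, 1154, 178]; [1154, 178, 26]; [178, 26, 7]]·[α, β, γ]ᵀ = [-16898, -2414, -361]ᵀ.
Solving the 3×3 system (Gaussian elimination) gives α = -5809/3024, β = -23467/15120, γ = 821/270.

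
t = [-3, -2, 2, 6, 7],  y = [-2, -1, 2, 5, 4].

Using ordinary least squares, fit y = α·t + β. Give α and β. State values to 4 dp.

The normal equations are: 102·α + 10·β = 70;  10·α + 5·β = 8.
Δ = 102·5 − 10² = 410.
α = (70·5 − 10·8)/410 = 27/41; β = (102·8 − 10·70)/410 = 58/205.

α = 0.6585, β = 0.2829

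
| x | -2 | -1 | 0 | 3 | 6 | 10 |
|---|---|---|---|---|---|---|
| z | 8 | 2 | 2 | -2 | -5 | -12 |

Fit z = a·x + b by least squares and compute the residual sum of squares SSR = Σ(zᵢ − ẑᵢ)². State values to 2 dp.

SSR = 12.03

Sums needed: Σx·x = 150, Σx = 16, Σ1 = 6.
For Mᵀz: Σx·z = -174, Σz = -7.
Normal equations: [[150, 16]; [16, 6]]·[a, b]ᵀ = [-174, -7]ᵀ.
Eliminating b: 6·(row 1) − 16·(row 2) gives 644·a = 6·(-174) − 16·(-7) = -932, so a = -233/161.
Then b = ((-7) − 16·(-233/161))/6 = 867/322.
Residuals: 111/46, -689/322, -223/322, -113/322, 319/322, -71/322; SSR = 3875/322.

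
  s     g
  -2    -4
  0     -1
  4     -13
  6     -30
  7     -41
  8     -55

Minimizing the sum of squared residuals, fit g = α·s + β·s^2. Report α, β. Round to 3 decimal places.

α = 0.334, β = -0.894

Forming MᵀM = [[169, 1127]; [1127, 8065]] and Mᵀg = [-951, -6833]ᵀ gives MᵀM·[α, β]ᵀ = Mᵀg.
Eliminating β: 8065·(row 1) − 1127·(row 2) gives 92856·α = 8065·(-951) − 1127·(-6833) = 30976, so α = 3872/11607.
Then β = ((-6833) − 1127·(3872/11607))/8065 = -10375/11607.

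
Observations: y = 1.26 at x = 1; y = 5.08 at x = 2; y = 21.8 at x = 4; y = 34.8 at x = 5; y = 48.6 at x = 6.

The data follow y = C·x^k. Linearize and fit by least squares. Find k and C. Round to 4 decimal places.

k = 2.0540, C = 1.2496

Taking logs, ln y = k·ln x + ln C, so regress ln y on ln x.
Sums: Σln x = 5.4806, Σ(ln x)² = 8.2030, Σln y = 12.3716, Σln x·ln y = 18.0704.
Normal system: [[8.2030, 5.4806]; [5.4806, 5]]·[k, ln C]ᵀ = [18.0704, 12.3716]ᵀ.
Δ = 8.2030·5 − (5.4806)² = 10.9774; k = (18.0704·5 − 5.4806·12.3716)/10.9774 = 2.05404, ln C = (8.2030·12.3716 − 5.4806·18.0704)/10.9774 = 0.22282, so C = exp(0.22282) = 1.24960.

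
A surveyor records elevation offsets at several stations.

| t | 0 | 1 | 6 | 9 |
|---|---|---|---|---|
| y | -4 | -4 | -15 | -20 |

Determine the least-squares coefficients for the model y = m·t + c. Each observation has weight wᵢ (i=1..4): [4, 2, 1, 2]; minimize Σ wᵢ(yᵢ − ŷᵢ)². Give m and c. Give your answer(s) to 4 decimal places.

XᵀWX·[m, c]ᵀ = XᵀWy reads: 200·m + 26·c = -458;  26·m + 9·c = -79.
(Σwᵢ·t·t = 200, Σwᵢ·t = 26, Σwᵢ·1 = 9, Σwᵢ·t·y = -458, Σwᵢ·y = -79.)
det = 200·9 − 26² = 1124.
m = ((-458)·9 − 26·(-79))/1124 = -517/281; c = (200·(-79) − 26·(-458))/1124 = -973/281.

m = -1.8399, c = -3.4626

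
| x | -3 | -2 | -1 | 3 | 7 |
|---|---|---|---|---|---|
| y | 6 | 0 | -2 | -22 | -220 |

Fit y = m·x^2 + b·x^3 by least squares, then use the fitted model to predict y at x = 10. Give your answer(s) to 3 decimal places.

ŷ = -602.581

Normal-equation sums: Σx^2·x^2 = 2580, Σx^2·x^3 = 16774, Σx^3·x^3 = 119172.
And Σx^2·y = -10926, Σx^3·y = -76214.
Normal equations: [[2580, 16774]; [16774, 119172]]·[m, b]ᵀ = [-10926, -76214]ᵀ.
det = 2580·119172 − 16774² = 26096684.
m = ((-10926)·119172 − 16774·(-76214))/26096684 = -5914909/6524171; b = (2580·(-76214) − 16774·(-10926))/26096684 = -3339849/6524171.
At x = 10: ŷ = (-5914909/6524171)·(100) + (-3339849/6524171)·(1000) = -3931339900/6524171.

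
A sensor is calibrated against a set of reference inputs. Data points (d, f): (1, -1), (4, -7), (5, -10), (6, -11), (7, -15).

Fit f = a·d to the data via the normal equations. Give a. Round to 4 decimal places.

a = -1.9685

With design matrix M, MᵀM = [[127]] and Mᵀf = [-250]ᵀ.
Hence a = -250 / 127 ≈ -1.9685.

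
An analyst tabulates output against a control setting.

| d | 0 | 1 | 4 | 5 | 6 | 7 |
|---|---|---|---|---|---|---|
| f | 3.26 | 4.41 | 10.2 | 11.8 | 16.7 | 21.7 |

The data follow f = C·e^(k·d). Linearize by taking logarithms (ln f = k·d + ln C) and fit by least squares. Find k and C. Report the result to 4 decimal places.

Linearized form: ln f = k·d + ln C. From the 6 transformed points,
Σd = 23.0000, Σ(d)² = 127.0000, Σln f = 13.3488, Σd·ln f = 61.5476.
Equations: 127.0000·k + 23.0000·ln C = 61.5476;  23.0000·k + 6·ln C = 13.3488.
Solving (det = 233.0000): k = 0.26722, ln C = 1.20045, so C = exp(1.20045) = 3.32161.

k = 0.2672, C = 3.3216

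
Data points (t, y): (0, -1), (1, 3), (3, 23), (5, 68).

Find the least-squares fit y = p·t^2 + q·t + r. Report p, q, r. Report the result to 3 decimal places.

p = 2.803, q = -0.363, r = -0.457

Normal-equation sums: Σt^2·t^2 = 707, Σt^2·t = 153, Σt^2 = 35, Σt·t = 35, Σt = 9, Σ1 = 4.
Moment sums: Σt^2·y = 1910, Σt·y = 412, Σy = 93.
So MᵀM·[p, q, r]ᵀ = Mᵀy: [[707, 153, 35]; [153, 35, 9]; [35, 9, 4]]·[p, q, r]ᵀ = [1910, 412, 93]ᵀ.
Inverting the 3×3 Gram matrix, [p, q, r]ᵀ = [2231/796, -289/796, -91/199]ᵀ.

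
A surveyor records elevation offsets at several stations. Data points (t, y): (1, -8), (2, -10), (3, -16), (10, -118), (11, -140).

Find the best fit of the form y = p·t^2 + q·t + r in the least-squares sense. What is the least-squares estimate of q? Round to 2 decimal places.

q = 0.17

Sums needed: Σt^2·t^2 = 24739, Σt^2·t = 2367, Σt^2 = 235, Σt·t = 235, Σt = 27, Σ1 = 5.
Moment sums: Σt^2·y = -28932, Σt·y = -2796, Σy = -292.
Normal equations: [[24739, 2367, 235]; [2367, 235, 27]; [235, 27, 5]]·[p, q, r]ᵀ = [-28932, -2796, -292]ᵀ.
Inverting the 3×3 Gram matrix, [p, q, r]ᵀ = [-5585/4969, 831/4969, -32182/4969]ᵀ.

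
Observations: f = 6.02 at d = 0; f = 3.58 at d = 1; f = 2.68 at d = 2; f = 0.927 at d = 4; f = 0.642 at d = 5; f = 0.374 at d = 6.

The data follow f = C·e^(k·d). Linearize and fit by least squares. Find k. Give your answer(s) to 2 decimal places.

Let Y = ln f. Fitting Y = k·d + ln C by least squares:
Σd = 18.0000, Σ(d)² = 82.0000, Σln f = 2.5538, Σd·ln f = -5.1730.
Normal system: [[82.0000, 18.0000]; [18.0000, 6]]·[k, ln C]ᵀ = [-5.1730, 2.5538]ᵀ.
Solving (det = 168.0000): k = -0.45837, ln C = 1.80075.

k = -0.46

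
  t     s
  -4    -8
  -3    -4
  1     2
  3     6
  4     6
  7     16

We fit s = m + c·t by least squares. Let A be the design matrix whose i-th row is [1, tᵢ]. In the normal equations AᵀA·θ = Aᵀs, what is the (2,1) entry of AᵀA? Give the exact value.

8

Row 2 ↔ basis t, column 1 ↔ basis 1, so (AᵀA)_{2,1} = Σᵢ t = (-4)·(1) + (-3)·(1) + (1)·(1) + (3)·(1) + (4)·(1) + (7)·(1) = 8.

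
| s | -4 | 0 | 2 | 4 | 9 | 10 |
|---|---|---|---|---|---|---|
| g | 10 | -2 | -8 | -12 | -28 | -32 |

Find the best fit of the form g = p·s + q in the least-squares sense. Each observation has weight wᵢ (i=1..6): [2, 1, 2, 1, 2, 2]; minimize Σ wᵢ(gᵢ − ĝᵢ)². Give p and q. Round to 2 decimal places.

Sums needed: Σwᵢ·s·s = 418, Σwᵢ·s = 38, Σwᵢ·1 = 10.
For XᵀWg: Σwᵢ·s·g = -1304, Σwᵢ·g = -130.
So XᵀWX·[p, q]ᵀ = XᵀWg: [[418, 38]; [38, 10]]·[p, q]ᵀ = [-1304, -130]ᵀ.
det = 418·10 − 38² = 2736.
p = ((-1304)·10 − 38·(-130))/2736 = -225/76; q = (418·(-130) − 38·(-1304))/2736 = -7/4.

p = -2.96, q = -1.75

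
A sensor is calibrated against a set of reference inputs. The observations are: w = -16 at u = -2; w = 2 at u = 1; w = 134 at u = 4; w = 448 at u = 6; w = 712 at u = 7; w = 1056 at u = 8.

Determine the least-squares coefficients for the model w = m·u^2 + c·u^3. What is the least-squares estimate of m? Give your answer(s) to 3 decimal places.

m = 0.283

From the data, Σu^2·u^2 = 8066, Σu^2·u^3 = 58344, Σu^3·u^3 = 430610.
Right-hand side: Σu^2·w = 120682, Σu^3·w = 890362.
Δ = 8066·430610 − 58344² = 69277924.
m = (120682·430610 − 58344·890362)/69277924 = 288169/1018793; c = (8066·890362 − 58344·120682)/69277924 = 35147321/17319481.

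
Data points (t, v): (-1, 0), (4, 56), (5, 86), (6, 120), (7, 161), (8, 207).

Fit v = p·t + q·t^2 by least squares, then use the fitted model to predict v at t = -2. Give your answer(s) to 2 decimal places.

Normal-equation sums: Σt·t = 191, Σt·t^2 = 1259, Σt^2·t^2 = 8675.
Right-hand side: Σt·v = 4157, Σt^2·v = 28503.
So AᵀA·[p, q]ᵀ = Aᵀv: [[191, 1259]; [1259, 8675]]·[p, q]ᵀ = [4157, 28503]ᵀ.
det = 191·8675 − 1259² = 71844.
p = (4157·8675 − 1259·28503)/71844 = 88349/35922; q = (191·28503 − 1259·4157)/71844 = 105205/35922.
At t = -2: v̂ = (88349/35922)·(-2) + (105205/35922)·(4) = 40687/5987.

v̂ = 6.80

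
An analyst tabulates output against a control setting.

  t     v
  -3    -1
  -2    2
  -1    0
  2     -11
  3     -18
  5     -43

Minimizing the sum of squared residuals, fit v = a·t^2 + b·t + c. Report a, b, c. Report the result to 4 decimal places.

a = -1.0773, b = -3.0086, c = -0.4906

The normal equations are: 820·a + 124·b + 52·c = -1282;  124·a + 52·b + 4·c = -292;  52·a + 4·b + 6·c = -71.
(Σt^2·t^2 = 820, Σt^2·t = 124, Σt^2 = 52, Σt·t = 52, Σt = 4, Σ1 = 6, Σt^2·v = -1282, Σt·v = -292, Σv = -71.)
Row-reducing yields a = -1379/1280, b = -3851/1280, c = -157/320.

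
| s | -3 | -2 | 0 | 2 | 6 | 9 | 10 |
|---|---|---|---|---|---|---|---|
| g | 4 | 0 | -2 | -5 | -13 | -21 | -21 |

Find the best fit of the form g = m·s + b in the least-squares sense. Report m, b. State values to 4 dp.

Normal-equation sums: Σs·s = 234, Σs = 22, Σ1 = 7.
Right-hand side: Σs·g = -499, Σg = -58.
Eliminating b: 7·(row 1) − 22·(row 2) gives 1154·m = 7·(-499) − 22·(-58) = -2217, so m = -2217/1154.
Then b = ((-58) − 22·(-2217/1154))/7 = -1297/577.

m = -1.9211, b = -2.2478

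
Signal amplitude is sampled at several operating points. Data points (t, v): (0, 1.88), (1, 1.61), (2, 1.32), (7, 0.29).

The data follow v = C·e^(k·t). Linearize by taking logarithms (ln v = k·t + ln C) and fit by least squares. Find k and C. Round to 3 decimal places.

k = -0.276, C = 2.068

Linearized form: ln v = k·t + ln C. From the 4 transformed points,
AᵀA = [[54.0000, 10.0000]; [10.0000, 4]], rhs = [-7.6336, 0.1473]ᵀ  (here Σt = 10.0000, Σ(t)² = 54.0000, Σln v = 0.1473, Σt·ln v = -7.6336).
Δ = 54.0000·4 − (10.0000)² = 116.0000; k = (-7.6336·4 − 10.0000·0.1473)/116.0000 = -0.27592, ln C = (54.0000·0.1473 − 10.0000·-7.6336)/116.0000 = 0.72662, so C = exp(0.72662) = 2.06809.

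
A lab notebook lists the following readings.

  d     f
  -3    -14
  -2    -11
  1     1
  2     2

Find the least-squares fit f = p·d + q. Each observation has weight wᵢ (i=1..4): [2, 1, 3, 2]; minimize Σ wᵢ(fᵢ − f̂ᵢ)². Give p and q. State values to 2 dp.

The normal equations are: 33·p + (-1)·q = 117;  (-1)·p + 8·q = -32.
(Σwᵢ·d·d = 33, Σwᵢ·d = -1, Σwᵢ·1 = 8, Σwᵢ·d·f = 117, Σwᵢ·f = -32.)
det = 33·8 − (-1)² = 263.
p = (117·8 − (-1)·(-32))/263 = 904/263; q = (33·(-32) − (-1)·117)/263 = -939/263.

p = 3.44, q = -3.57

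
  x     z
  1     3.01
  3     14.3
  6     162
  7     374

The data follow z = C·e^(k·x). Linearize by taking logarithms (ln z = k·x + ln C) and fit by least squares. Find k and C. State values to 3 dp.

k = 0.804, C = 1.319

Taking logs, ln z = k·x + ln C, so regress ln z on x.
AᵀA = [[95.0000, 17.0000]; [17.0000, 4]], rhs = [81.0781, 14.7741]ᵀ  (here Σx = 17.0000, Σ(x)² = 95.0000, Σln z = 14.7741, Σx·ln z = 81.0781).
Δ = 95.0000·4 − (17.0000)² = 91.0000; k = (81.0781·4 − 17.0000·14.7741)/91.0000 = 0.80388, ln C = (95.0000·14.7741 − 17.0000·81.0781)/91.0000 = 0.27700, so C = exp(0.27700) = 1.31917.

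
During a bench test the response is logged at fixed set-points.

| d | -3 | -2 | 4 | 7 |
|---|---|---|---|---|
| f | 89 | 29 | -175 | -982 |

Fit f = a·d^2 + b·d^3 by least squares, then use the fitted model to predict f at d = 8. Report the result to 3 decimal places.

Setting ∂/∂a … = 0 gives: 2754·a + 17556·b = -50001;  17556·a + 122538·b = -350661.
(Σd^2·d^2 = 2754, Σd^2·d^3 = 17556, Σd^3·d^3 = 122538, Σd^2·f = -50001, Σd^3·f = -350661.)
det = 2754·122538 − 17556² = 29256516.
a = ((-50001)·122538 − 17556·(-350661))/29256516 = 1621221/1625362; b = (2754·(-350661) − 17556·(-50001))/29256516 = -4883491/1625362.
At d = 8: f̂ = (1621221/1625362)·(64) + (-4883491/1625362)·(512) = -1198294624/812681.

f̂ = -1474.496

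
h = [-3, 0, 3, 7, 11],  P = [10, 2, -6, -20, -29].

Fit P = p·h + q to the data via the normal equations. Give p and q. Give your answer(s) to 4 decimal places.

p = -2.8588, q = 1.6916

AᵀA·[p, q]ᵀ = AᵀP reads: 188·p + 18·q = -507;  18·p + 5·q = -43.
det = 188·5 − 18² = 616.
p = ((-507)·5 − 18·(-43))/616 = -1761/616; q = (188·(-43) − 18·(-507))/616 = 521/308.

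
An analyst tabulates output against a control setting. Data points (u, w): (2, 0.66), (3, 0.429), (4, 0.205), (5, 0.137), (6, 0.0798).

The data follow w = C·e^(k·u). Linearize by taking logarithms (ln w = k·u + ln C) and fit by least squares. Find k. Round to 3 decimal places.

Taking logs, ln w = k·u + ln C, so regress ln w on u.
Σu = 20.0000, Σ(u)² = 90.0000, Σln w = -7.3626, Σu·ln w = -34.8172.
Equations: 90.0000·k + 20.0000·ln C = -34.8172;  20.0000·k + 5·ln C = -7.3626.
Slope k = (n·Σu·ln w − Σu·Σln w)/(n·Σ(u)² − (Σu)²) = (5·-34.8172 − 20.0000·-7.3626)/50.0000 = -0.53669; ln C = (Σln w − k·Σu)/n = 0.67425.

k = -0.537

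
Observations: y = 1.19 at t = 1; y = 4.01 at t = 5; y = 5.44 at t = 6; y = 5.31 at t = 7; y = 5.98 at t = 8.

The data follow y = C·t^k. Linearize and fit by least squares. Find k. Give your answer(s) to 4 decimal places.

k = 0.7862

Linearized form: ln y = k·ln t + ln C. From the 5 transformed points,
XᵀX = [[13.9113, 7.4265]; [7.4265, 5]], rhs = [12.2378, 6.7145]ᵀ  (here Σln t = 7.4265, Σ(ln t)² = 13.9113, Σln y = 6.7145, Σln t·ln y = 12.2378).
Δ = 13.9113·5 − (7.4265)² = 14.4030; k = (12.2378·5 − 7.4265·6.7145)/14.4030 = 0.78617, ln C = (13.9113·6.7145 − 7.4265·12.2378)/14.4030 = 0.17520.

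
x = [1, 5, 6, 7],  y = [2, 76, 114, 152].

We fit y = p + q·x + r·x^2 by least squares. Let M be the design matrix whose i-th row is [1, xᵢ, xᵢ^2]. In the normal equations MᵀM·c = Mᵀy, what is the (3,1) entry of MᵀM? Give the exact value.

Row 3 ↔ basis x^2, column 1 ↔ basis 1, so (MᵀM)_{3,1} = Σᵢ x^2 = (1)·(1) + (25)·(1) + (36)·(1) + (49)·(1) = 111.

111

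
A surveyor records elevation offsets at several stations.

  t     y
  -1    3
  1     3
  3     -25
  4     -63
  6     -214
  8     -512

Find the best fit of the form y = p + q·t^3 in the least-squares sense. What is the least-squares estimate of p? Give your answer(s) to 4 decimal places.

Forming XᵀX = [[6, 819]; [819, 313627]] and Xᵀy = [-808, -313075]ᵀ gives XᵀX·[p, q]ᵀ = Xᵀy.
Eliminating q: 313627·(row 1) − 819·(row 2) gives 1211001·p = 313627·(-808) − 819·(-313075) = 2997809, so p = 2997809/1211001.
Then q = ((-313075) − 819·(2997809/1211001))/313627 = -405566/403667.

p = 2.4755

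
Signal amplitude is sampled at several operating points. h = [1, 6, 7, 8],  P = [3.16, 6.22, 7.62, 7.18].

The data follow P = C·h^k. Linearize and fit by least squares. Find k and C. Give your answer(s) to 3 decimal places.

Taking logs, ln P = k·ln h + ln C, so regress ln P on ln h.
Σln h = 5.8171, Σ(ln h)² = 11.3210, Σln P = 6.9804, Σln h·ln P = 11.3258.
Equations: 11.3210·k + 5.8171·ln C = 11.3258;  5.8171·k + 4·ln C = 6.9804.
Solving (det = 11.4454): k = 0.41042, ln C = 1.14823, so C = exp(1.14823) = 3.15262.

k = 0.410, C = 3.153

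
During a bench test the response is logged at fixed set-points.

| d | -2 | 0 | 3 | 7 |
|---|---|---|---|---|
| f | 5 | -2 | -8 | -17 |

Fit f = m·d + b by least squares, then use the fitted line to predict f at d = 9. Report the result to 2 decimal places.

f̂ = -22.09

The normal system XᵀX·[m, b]ᵀ = Xᵀf is [[62, 8]; [8, 4]]·[m, b]ᵀ = [-153, -22]ᵀ.
Determinant 62·4 − 8² = 184.
m = ((-153)·4 − 8·(-22))/184 = -109/46; b = (62·(-22) − 8·(-153))/184 = -35/46.
At d = 9: f̂ = (-109/46)·(9) + (-35/46)·(1) = -508/23.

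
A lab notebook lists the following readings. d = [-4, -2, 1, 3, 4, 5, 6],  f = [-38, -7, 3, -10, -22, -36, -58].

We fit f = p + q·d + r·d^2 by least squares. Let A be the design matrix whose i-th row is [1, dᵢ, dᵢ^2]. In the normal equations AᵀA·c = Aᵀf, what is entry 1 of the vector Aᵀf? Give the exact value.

Entry 1 ↔ basis 1, so (Aᵀf)_{1} = Σᵢ fᵢ = (1)·(-38) + (1)·(-7) + (1)·(3) + (1)·(-10) + (1)·(-22) + (1)·(-36) + (1)·(-58) = -168.

-168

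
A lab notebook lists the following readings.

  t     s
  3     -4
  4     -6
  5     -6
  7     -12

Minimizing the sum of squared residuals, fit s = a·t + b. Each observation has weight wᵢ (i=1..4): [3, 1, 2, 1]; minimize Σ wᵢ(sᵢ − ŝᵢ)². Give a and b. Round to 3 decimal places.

a = -1.787, b = 1.660

The normal system XᵀWX·[a, b]ᵀ = XᵀWs is [[142, 30]; [30, 7]]·[a, b]ᵀ = [-204, -42]ᵀ.
Determinant 142·7 − 30² = 94.
a = ((-204)·7 − 30·(-42))/94 = -84/47; b = (142·(-42) − 30·(-204))/94 = 78/47.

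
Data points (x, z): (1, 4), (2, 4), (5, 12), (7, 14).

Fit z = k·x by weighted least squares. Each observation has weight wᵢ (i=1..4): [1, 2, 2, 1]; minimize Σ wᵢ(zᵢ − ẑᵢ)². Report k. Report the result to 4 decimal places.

Setting ∂/∂k … = 0 gives: 108·k = 238.
Hence k = 238 / 108 ≈ 2.2037.

k = 2.2037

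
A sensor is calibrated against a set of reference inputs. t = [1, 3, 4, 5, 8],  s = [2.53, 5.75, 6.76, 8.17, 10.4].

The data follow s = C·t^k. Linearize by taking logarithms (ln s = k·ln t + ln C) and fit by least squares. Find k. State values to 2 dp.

Taking logs, ln s = k·ln t + ln C, so regress ln s on ln t.
XᵀX = [[10.0431, 6.1738]; [6.1738, 5]], rhs = [12.8212, 9.0307]ᵀ  (here Σln t = 6.1738, Σ(ln t)² = 10.0431, Σln s = 9.0307, Σln t·ln s = 12.8212).
Slope k = (n·Σln t·ln s − Σln t·Σln s)/(n·Σ(ln t)² − (Σln t)²) = (5·12.8212 − 6.1738·9.0307)/12.1000 = 0.69025; ln C = (Σln s − k·Σln t)/n = 0.95385.

k = 0.69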